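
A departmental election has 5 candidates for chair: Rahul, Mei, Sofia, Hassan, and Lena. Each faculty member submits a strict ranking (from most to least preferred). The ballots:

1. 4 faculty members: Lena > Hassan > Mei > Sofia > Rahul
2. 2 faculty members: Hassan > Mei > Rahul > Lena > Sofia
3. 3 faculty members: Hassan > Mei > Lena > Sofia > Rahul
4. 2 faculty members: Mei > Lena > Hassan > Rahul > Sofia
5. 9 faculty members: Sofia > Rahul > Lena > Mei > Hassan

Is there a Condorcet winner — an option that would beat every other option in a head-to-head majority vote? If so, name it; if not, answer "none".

none

Checking pairwise contests:
Mei beats Rahul 11–9.
Lena beats Mei 13–7.
Mei beats Sofia 11–9.
Mei beats Hassan 11–9.
Rahul beats Lena 11–9.
Every option loses at least one head-to-head, so there is no Condorcet winner.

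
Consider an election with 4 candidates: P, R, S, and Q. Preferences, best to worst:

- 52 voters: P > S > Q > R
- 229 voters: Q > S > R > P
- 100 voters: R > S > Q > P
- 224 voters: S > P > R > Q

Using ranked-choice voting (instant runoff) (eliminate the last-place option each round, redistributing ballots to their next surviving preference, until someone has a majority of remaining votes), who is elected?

S

Round 1: P 52, R 100, S 224, Q 229. Eliminate P.
Round 2: R 100, S 276, Q 229. Eliminate R.
Round 3: S 376, Q 229. S has a majority.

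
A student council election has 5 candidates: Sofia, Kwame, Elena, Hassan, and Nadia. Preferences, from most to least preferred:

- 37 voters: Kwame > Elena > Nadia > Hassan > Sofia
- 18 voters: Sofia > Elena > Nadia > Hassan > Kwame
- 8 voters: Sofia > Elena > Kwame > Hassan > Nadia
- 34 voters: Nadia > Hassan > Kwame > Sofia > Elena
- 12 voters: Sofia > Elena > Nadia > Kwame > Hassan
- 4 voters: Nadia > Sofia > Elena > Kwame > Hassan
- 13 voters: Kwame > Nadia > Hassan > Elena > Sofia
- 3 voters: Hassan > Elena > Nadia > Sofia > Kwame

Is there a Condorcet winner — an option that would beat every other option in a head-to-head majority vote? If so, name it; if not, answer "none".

Checking pairwise contests:
Kwame beats Sofia 84–45.
Nadia beats Kwame 71–58.
Sofia beats Elena 76–53.
Kwame beats Hassan 74–55.
Elena beats Nadia 78–51.
Every option loses at least one head-to-head, so there is no Condorcet winner.

none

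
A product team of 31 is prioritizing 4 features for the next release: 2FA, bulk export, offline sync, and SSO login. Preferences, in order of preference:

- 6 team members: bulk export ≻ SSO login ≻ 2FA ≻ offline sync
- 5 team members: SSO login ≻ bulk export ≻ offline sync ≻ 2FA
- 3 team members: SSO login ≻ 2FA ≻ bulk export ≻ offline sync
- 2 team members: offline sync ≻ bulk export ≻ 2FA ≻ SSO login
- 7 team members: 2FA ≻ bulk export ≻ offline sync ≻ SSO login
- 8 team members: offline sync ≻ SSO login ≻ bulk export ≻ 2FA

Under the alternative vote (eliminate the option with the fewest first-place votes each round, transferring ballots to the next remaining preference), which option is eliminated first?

Round 1: 2FA 7, bulk export 6, offline sync 10, SSO login 8. Eliminate bulk export.

bulk export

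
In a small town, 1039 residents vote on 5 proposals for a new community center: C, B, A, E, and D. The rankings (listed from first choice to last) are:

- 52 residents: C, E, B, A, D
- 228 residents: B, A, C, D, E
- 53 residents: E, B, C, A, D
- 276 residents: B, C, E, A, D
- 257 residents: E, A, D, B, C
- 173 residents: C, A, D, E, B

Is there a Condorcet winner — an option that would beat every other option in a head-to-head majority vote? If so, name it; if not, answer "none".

none

Checking pairwise contests:
B beats C 814–225.
E beats B 535–504.
C beats A 554–485.
C beats E 729–310.
C beats D 782–257.
Every option loses at least one head-to-head, so there is no Condorcet winner.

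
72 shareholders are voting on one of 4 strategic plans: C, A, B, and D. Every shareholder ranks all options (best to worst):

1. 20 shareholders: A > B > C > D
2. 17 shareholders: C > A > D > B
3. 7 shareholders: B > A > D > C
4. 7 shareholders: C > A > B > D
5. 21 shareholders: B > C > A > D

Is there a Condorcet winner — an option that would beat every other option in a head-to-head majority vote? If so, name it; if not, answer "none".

none

Checking pairwise contests:
B beats C 48–24.
C beats A 45–27.
A beats B 44–28.
C beats D 65–7.
Every option loses at least one head-to-head, so there is no Condorcet winner.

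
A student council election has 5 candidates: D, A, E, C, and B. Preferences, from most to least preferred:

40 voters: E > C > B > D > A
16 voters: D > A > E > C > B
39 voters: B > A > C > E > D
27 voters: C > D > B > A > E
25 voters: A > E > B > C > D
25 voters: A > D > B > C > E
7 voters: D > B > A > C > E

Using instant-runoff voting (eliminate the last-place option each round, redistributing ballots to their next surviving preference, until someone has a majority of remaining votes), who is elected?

B

Round 1: D 23, A 50, E 40, C 27, B 39. Eliminate D.
Round 2: A 66, E 40, C 27, B 46. Eliminate C.
Round 3: A 66, E 40, B 73. Eliminate E.
Round 4: A 66, B 113. B has a majority.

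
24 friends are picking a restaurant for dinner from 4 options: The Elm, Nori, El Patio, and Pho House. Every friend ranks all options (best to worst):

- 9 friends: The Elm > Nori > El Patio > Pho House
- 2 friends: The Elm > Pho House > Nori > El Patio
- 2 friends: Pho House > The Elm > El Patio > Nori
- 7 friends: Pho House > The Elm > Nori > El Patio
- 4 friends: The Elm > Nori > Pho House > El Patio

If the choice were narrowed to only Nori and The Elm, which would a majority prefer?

The Elm

Voters preferring Nori to The Elm: 0; preferring The Elm to Nori: 24.
The Elm wins the head-to-head.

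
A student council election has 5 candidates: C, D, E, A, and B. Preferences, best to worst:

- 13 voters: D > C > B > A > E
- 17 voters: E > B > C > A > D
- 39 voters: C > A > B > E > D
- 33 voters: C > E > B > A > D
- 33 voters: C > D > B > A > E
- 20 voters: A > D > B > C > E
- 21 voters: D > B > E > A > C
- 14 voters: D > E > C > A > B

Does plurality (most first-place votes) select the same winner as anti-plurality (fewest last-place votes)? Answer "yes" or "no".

no

Plurality — first-place votes: C 105, D 48, E 17, A 20, B 0. Winner: C.
Anti-plurality — last-place votes: C 21, D 89, E 66, A 0, B 14. Winner: A.
The two methods disagree.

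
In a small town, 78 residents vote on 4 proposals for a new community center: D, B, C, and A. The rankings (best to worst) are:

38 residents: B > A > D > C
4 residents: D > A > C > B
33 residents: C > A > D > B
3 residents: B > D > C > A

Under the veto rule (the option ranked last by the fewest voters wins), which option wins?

D

Last-place votes: D 0, B 37, C 38, A 3.
D is ranked last by the fewest voters, so D wins.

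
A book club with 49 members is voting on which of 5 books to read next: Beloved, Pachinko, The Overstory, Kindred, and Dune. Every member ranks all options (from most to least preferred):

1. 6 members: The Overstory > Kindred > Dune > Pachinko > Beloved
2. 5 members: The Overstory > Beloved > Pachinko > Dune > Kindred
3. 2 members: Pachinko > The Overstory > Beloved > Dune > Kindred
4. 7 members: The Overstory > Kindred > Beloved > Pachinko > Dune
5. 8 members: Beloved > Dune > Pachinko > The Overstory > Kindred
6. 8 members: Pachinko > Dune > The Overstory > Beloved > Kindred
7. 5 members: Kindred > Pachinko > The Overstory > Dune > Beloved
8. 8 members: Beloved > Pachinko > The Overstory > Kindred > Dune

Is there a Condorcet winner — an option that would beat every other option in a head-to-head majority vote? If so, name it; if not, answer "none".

Checking pairwise contests:
The Overstory beats Beloved 33–16.
Beloved beats Pachinko 28–21.
Pachinko beats The Overstory 31–18.
Beloved beats Kindred 31–18.
Beloved beats Dune 30–19.
Every option loses at least one head-to-head, so there is no Condorcet winner.

none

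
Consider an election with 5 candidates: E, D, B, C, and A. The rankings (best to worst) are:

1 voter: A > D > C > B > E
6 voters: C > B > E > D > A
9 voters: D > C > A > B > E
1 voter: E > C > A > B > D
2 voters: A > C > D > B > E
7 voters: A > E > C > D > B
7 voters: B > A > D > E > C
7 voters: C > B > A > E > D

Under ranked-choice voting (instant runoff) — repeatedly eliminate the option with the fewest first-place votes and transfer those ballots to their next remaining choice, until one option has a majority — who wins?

Round 1: E 1, D 9, B 7, C 13, A 10. Eliminate E.
Round 2: D 9, B 7, C 14, A 10. Eliminate B.
Round 3: D 9, C 14, A 17. Eliminate D.
Round 4: C 23, A 17. C has a majority.

C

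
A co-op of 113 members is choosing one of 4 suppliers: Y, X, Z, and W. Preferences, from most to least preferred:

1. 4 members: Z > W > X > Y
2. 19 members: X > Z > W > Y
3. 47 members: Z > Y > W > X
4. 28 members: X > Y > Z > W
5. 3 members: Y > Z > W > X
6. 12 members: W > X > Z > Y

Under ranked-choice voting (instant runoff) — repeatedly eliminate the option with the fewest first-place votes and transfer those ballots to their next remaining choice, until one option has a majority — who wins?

X

Round 1: Y 3, X 47, Z 51, W 12. Eliminate Y.
Round 2: X 47, Z 54, W 12. Eliminate W.
Round 3: X 59, Z 54. X has a majority.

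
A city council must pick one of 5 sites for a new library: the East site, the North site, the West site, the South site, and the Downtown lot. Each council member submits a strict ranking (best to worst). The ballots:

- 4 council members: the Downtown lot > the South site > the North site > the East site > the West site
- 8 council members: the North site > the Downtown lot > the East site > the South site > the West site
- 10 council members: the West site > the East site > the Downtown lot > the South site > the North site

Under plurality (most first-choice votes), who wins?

First-place votes: the East site 0, the North site 8, the West site 10, the South site 0, the Downtown lot 4.
the West site has the most first-place votes.

the West site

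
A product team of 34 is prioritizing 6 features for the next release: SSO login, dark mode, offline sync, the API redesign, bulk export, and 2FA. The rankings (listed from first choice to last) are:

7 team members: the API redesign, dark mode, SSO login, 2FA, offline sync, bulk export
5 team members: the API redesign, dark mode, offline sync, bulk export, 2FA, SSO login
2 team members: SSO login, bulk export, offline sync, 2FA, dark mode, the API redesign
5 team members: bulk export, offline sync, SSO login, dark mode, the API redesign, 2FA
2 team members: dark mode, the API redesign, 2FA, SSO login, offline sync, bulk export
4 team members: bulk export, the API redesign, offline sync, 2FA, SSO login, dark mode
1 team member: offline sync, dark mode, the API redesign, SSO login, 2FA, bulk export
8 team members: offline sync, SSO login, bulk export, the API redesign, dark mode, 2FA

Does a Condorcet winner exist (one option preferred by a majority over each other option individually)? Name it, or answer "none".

Checking pairwise contests:
offline sync beats SSO login 23–11.
SSO login beats dark mode 19–15.
the API redesign beats offline sync 18–16.
bulk export beats the API redesign 19–15.
SSO login beats bulk export 20–14.
SSO login beats 2FA 23–11.
Every option loses at least one head-to-head, so there is no Condorcet winner.

none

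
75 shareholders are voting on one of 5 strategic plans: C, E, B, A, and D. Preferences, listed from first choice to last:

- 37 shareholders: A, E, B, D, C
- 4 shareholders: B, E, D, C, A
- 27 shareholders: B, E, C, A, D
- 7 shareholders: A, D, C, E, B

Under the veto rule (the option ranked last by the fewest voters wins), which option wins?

Last-place votes: C 37, E 0, B 7, A 4, D 27.
E is ranked last by the fewest voters, so E wins.

E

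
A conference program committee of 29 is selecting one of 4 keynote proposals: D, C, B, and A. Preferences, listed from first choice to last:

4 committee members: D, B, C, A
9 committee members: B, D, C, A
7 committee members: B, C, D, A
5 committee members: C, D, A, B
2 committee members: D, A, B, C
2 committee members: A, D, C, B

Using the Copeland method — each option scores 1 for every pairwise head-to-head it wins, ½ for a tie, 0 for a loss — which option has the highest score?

B

D: beats C and A; loses to B → score 2.
C: beats A; loses to D and B → score 1.
B: beats D, C, and A → score 3.
A: loses to D, C, and B → score 0.
B has the best pairwise record.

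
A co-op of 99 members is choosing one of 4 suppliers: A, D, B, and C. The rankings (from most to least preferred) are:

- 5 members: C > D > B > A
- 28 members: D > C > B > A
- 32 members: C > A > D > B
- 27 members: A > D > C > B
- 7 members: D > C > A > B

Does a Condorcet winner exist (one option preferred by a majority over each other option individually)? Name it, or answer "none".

Checking pairwise contests:
C beats A 72–27.
A beats D 59–40.
A beats B 66–33.
D beats C 62–37.
Every option loses at least one head-to-head, so there is no Condorcet winner.

none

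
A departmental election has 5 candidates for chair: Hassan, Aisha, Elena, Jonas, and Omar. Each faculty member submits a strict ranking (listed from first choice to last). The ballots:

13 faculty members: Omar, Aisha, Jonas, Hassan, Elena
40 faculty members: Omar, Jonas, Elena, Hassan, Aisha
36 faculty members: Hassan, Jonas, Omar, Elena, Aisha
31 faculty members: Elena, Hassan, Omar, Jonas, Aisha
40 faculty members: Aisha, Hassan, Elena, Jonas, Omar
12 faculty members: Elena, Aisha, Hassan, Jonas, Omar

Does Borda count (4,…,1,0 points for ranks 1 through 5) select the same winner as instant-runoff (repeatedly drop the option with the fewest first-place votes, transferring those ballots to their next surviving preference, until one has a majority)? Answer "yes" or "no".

Borda — scores: Hassan 434, Aisha 235, Elena 368, Jonas 337, Omar 346. Winner: Hassan.
Instant-runoff — R1 Hassan 36, Aisha 40, Elena 43, Jonas 0, Omar 53 (Jonas out); R2 Hassan 36, Aisha 40, Elena 43, Omar 53 (Hassan out); R3 Aisha 40, Elena 43, Omar 89 (Omar winner). Winner: Omar.
The two methods disagree.

no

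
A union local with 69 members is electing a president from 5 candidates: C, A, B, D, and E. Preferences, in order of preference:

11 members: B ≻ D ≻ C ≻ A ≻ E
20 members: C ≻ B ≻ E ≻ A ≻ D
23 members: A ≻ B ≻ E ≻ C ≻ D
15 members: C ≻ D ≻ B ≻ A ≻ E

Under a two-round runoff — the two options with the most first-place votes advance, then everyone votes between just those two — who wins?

Round 1 first-place votes: C 35, A 23, B 11, D 0, E 0.
C and A advance.
Runoff: C is preferred to A by 46 voters; A by 23.
C wins the runoff.

C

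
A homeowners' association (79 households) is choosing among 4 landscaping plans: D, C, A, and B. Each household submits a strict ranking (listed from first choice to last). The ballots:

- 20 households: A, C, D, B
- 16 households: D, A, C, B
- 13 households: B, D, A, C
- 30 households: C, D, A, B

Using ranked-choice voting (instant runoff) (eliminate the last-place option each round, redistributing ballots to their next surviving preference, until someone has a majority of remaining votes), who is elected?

Round 1: D 16, C 30, A 20, B 13. Eliminate B.
Round 2: D 29, C 30, A 20. Eliminate A.
Round 3: D 29, C 50. C has a majority.

C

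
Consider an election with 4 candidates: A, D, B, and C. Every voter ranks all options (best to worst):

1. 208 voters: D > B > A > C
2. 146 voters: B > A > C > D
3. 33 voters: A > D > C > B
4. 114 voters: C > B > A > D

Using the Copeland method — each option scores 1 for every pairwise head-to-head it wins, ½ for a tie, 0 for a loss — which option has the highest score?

A: beats D and C; loses to B → score 2.
D: loses to A, B, and C → score 0.
B: beats A, D, and C → score 3.
C: beats D; loses to A and B → score 1.
B has the best pairwise record.

B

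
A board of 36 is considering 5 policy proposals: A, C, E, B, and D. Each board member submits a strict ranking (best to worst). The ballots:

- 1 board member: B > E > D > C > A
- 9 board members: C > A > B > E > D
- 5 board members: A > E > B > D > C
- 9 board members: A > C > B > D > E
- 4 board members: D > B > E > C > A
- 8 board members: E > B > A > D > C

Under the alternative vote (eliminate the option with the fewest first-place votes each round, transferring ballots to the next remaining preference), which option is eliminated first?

B

Round 1: A 14, C 9, E 8, B 1, D 4. Eliminate B.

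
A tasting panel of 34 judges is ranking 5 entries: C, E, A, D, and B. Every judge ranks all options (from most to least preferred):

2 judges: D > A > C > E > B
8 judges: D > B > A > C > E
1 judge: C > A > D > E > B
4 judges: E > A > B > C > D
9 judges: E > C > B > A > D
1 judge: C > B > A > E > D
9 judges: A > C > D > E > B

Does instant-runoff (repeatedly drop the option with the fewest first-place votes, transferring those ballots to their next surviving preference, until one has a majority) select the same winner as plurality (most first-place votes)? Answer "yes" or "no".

Instant-runoff — R1 C 2, E 13, A 9, D 10, B 0 (B out); R2 C 2, E 13, A 9, D 10 (C out); R3 E 13, A 11, D 10 (D out); R4 E 13, A 21 (A winner). Winner: A.
Plurality — first-place votes: C 2, E 13, A 9, D 10, B 0. Winner: E.
The two methods disagree.

no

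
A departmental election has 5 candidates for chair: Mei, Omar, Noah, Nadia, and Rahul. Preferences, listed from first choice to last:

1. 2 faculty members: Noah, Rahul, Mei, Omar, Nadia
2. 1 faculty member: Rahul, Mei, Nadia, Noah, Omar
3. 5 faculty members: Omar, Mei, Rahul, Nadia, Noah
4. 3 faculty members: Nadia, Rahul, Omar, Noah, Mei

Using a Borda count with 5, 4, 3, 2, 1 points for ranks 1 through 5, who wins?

Rahul

Mei: 2·3 + 1·4 + 5·4 + 3·1 = 33
Omar: 2·2 + 1·1 + 5·5 + 3·3 = 39
Noah: 2·5 + 1·2 + 5·1 + 3·2 = 23
Nadia: 2·1 + 1·3 + 5·2 + 3·5 = 30
Rahul: 2·4 + 1·5 + 5·3 + 3·4 = 40
Rahul has the highest Borda score (40).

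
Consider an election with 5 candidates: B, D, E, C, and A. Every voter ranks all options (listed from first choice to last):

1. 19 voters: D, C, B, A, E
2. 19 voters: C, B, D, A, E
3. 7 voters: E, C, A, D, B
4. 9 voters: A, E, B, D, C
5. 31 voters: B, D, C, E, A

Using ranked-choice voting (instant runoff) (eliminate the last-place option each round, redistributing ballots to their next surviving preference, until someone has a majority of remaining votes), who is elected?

Round 1: B 31, D 19, E 7, C 19, A 9. Eliminate E.
Round 2: B 31, D 19, C 26, A 9. Eliminate A.
Round 3: B 40, D 19, C 26. Eliminate D.
Round 4: B 40, C 45. C has a majority.

C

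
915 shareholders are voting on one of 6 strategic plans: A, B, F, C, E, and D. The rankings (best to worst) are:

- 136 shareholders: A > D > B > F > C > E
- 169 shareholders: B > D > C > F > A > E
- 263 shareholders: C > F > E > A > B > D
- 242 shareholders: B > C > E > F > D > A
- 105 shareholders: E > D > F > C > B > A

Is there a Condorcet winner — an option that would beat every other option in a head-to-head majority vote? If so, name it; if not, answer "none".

B vs A: 516–399 for B.
B vs F: 547–368 for B.
B vs C: 547–368 for B.
B vs E: 547–368 for B.
B vs D: 674–241 for B.
B beats every other option head-to-head.

B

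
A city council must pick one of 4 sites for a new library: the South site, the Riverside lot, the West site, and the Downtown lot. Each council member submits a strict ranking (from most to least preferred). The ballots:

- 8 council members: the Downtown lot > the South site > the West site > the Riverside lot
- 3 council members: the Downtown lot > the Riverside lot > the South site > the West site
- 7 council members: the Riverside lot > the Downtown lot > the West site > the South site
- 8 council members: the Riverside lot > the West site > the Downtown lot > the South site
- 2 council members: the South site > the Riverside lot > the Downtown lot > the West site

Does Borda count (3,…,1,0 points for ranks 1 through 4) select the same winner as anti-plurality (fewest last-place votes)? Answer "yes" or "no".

Borda — scores: the South site 25, the Riverside lot 55, the West site 31, the Downtown lot 57. Winner: the Downtown lot.
Anti-plurality — last-place votes: the South site 15, the Riverside lot 8, the West site 5, the Downtown lot 0. Winner: the Downtown lot.
The two methods agree.

yes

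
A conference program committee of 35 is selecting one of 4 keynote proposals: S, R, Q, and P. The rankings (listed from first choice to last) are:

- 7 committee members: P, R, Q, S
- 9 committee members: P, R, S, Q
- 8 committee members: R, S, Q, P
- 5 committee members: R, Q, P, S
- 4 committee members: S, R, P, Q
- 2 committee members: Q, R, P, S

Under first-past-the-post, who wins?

P

First-place votes: S 4, R 13, Q 2, P 16.
P has the most first-place votes.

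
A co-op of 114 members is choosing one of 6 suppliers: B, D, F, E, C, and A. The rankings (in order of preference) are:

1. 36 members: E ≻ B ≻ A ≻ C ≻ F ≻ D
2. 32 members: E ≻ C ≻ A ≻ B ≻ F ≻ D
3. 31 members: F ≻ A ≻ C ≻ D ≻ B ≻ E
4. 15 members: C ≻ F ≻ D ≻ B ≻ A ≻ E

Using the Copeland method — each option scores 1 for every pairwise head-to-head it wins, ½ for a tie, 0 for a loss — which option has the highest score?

B: beats D and F; loses to E, C, and A → score 2.
D: loses to B, F, E, C, and A → score 0.
F: beats D; loses to B, E, C, and A → score 1.
E: beats B, D, F, C, and A → score 5.
C: beats B, D, and F; loses to E and A → score 3.
A: beats B, D, F, and C; loses to E → score 4.
E has the best pairwise record.

E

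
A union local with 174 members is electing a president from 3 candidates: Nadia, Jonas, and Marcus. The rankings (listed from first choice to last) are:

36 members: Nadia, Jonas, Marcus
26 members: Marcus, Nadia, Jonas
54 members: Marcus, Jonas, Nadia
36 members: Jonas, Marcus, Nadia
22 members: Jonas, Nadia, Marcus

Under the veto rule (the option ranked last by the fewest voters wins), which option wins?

Jonas

Last-place votes: Nadia 90, Jonas 26, Marcus 58.
Jonas is ranked last by the fewest voters, so Jonas wins.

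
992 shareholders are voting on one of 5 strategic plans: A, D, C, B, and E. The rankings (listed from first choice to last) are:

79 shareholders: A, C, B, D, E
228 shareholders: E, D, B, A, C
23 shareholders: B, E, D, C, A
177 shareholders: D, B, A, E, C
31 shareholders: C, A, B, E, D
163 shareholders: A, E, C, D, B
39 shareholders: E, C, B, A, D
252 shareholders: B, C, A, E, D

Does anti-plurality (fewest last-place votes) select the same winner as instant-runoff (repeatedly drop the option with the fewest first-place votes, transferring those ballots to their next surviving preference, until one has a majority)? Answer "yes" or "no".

Anti-plurality — last-place votes: A 23, D 322, C 405, B 163, E 79. Winner: A.
Instant-runoff — R1 A 242, D 177, C 31, B 275, E 267 (C out); R2 A 273, D 177, B 275, E 267 (D out); R3 A 273, B 452, E 267 (E out); R4 A 273, B 719 (B winner). Winner: B.
The two methods disagree.

no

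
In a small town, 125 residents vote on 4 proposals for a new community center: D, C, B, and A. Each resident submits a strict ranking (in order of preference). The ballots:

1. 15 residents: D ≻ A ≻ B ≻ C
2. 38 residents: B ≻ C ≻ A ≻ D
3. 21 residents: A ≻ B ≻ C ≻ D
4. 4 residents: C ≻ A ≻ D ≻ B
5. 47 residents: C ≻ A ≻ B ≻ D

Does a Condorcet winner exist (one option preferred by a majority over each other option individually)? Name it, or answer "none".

Checking pairwise contests:
C beats D 110–15.
B beats C 74–51.
A beats B 87–38.
C beats A 89–36.
Every option loses at least one head-to-head, so there is no Condorcet winner.

none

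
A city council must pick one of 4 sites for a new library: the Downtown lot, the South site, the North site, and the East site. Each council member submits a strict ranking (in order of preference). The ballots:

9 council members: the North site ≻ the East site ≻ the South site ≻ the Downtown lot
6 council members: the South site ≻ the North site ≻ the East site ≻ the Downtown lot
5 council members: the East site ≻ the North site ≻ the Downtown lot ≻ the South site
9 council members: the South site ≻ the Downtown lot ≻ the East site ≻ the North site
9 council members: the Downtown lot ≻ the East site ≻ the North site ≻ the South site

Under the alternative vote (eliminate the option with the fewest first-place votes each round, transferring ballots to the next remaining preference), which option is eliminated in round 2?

the Downtown lot

Round 1: the Downtown lot 9, the South site 15, the North site 9, the East site 5. Eliminate the East site.
Round 2: the Downtown lot 9, the South site 15, the North site 14. Eliminate the Downtown lot.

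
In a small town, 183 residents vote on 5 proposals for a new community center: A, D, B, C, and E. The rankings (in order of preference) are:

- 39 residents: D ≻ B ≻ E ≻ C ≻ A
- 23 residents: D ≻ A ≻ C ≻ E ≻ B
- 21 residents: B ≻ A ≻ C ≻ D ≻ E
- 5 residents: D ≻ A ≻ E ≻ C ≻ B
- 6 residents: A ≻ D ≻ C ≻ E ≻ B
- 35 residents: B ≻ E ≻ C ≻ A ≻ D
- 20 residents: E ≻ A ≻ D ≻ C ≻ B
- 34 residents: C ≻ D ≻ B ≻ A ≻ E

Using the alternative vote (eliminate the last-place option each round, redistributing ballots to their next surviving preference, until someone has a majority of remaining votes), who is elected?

Round 1: A 6, D 67, B 56, C 34, E 20. Eliminate A.
Round 2: D 73, B 56, C 34, E 20. Eliminate E.
Round 3: D 93, B 56, C 34. D has a majority.

D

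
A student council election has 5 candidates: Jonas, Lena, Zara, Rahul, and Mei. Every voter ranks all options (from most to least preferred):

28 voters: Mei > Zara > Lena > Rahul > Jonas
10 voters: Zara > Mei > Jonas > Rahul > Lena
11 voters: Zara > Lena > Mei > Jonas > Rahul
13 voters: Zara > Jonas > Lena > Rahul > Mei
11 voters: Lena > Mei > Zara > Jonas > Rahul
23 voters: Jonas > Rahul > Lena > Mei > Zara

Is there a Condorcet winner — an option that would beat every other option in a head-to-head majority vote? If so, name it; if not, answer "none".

none

Checking pairwise contests:
Lena beats Jonas 50–46.
Zara beats Lena 62–34.
Mei beats Zara 62–34.
Jonas beats Rahul 68–28.
Lena beats Mei 58–38.
Every option loses at least one head-to-head, so there is no Condorcet winner.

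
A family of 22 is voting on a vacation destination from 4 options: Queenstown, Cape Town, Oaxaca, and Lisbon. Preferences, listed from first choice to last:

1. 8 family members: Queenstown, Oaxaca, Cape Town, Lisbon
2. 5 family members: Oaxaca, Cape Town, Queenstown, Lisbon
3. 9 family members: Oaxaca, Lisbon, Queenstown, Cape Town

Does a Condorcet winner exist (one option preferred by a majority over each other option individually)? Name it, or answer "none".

Oaxaca vs Queenstown: 14–8 for Oaxaca.
Oaxaca vs Cape Town: 22–0 for Oaxaca.
Oaxaca vs Lisbon: 22–0 for Oaxaca.
Oaxaca beats every other option head-to-head.

Oaxaca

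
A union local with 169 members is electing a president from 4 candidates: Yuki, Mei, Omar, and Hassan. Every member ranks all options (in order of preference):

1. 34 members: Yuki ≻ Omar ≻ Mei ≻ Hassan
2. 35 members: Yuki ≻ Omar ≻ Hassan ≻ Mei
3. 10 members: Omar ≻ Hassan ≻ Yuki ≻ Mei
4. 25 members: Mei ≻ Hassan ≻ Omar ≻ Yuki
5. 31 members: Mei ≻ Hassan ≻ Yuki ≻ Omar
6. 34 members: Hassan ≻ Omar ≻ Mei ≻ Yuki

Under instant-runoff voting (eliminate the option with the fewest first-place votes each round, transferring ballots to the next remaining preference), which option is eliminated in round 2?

Round 1: Yuki 69, Mei 56, Omar 10, Hassan 34. Eliminate Omar.
Round 2: Yuki 69, Mei 56, Hassan 44. Eliminate Hassan.

Hassan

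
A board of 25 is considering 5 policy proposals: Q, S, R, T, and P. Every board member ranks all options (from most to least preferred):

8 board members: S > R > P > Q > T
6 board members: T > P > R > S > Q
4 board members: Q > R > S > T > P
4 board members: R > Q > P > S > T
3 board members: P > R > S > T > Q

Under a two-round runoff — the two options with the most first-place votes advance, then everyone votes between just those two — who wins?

Round 1 first-place votes: Q 4, S 8, R 4, T 6, P 3.
S and T advance.
Runoff: S is preferred to T by 19 voters; T by 6.
S wins the runoff.

S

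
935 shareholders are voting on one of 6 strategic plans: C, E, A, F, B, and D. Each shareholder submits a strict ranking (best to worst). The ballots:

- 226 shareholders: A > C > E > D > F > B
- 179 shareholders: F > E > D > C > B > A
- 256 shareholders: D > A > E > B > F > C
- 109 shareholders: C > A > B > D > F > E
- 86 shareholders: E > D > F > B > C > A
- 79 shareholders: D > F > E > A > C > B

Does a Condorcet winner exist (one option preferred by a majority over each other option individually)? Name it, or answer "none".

Checking pairwise contests:
E beats C 600–335.
A beats E 591–344.
D beats A 600–335.
E beats F 568–367.
C beats B 593–342.
E beats D 491–444.
Every option loses at least one head-to-head, so there is no Condorcet winner.

none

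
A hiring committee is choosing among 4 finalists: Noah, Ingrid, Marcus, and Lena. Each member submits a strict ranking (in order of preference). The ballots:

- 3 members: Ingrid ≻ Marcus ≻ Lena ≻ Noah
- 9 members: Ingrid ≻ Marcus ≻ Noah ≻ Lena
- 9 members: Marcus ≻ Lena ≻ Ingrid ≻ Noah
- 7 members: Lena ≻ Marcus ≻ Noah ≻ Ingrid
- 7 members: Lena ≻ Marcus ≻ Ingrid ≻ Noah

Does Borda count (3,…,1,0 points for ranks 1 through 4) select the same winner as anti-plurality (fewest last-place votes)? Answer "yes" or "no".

Borda — scores: Noah 16, Ingrid 52, Marcus 79, Lena 63. Winner: Marcus.
Anti-plurality — last-place votes: Noah 19, Ingrid 7, Marcus 0, Lena 9. Winner: Marcus.
The two methods agree.

yes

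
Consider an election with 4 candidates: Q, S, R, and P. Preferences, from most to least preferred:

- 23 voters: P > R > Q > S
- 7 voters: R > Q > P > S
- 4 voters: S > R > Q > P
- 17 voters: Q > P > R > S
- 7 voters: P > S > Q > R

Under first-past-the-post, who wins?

First-place votes: Q 17, S 4, R 7, P 30.
P has the most first-place votes.

P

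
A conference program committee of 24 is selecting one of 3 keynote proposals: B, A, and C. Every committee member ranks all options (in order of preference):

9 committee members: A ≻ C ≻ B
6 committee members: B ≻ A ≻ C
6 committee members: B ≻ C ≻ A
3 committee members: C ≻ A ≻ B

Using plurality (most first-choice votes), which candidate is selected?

B

First-place votes: B 12, A 9, C 3.
B has the most first-place votes.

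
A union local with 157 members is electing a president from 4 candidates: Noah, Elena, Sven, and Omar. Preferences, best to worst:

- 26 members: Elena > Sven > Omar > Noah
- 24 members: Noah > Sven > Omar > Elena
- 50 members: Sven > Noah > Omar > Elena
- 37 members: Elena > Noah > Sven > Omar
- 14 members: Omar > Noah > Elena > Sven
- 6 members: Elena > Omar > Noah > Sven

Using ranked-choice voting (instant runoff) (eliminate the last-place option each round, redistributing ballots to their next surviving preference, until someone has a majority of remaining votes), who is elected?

Round 1: Noah 24, Elena 69, Sven 50, Omar 14. Eliminate Omar.
Round 2: Noah 38, Elena 69, Sven 50. Eliminate Noah.
Round 3: Elena 83, Sven 74. Elena has a majority.

Elena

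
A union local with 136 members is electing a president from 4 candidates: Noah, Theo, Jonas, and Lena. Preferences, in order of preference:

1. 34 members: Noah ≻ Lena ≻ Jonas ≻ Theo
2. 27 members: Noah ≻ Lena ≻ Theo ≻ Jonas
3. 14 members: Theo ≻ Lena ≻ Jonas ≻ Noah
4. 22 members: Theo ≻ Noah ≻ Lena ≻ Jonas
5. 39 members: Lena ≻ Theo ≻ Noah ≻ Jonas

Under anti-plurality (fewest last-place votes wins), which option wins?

Lena

Last-place votes: Noah 14, Theo 34, Jonas 88, Lena 0.
Lena is ranked last by the fewest voters, so Lena wins.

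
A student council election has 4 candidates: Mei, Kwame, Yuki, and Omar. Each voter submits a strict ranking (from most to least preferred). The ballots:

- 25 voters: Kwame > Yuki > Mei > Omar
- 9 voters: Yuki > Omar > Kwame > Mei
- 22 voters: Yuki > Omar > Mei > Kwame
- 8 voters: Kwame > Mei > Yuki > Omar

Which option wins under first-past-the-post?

First-place votes: Mei 0, Kwame 33, Yuki 31, Omar 0.
Kwame has the most first-place votes.

Kwame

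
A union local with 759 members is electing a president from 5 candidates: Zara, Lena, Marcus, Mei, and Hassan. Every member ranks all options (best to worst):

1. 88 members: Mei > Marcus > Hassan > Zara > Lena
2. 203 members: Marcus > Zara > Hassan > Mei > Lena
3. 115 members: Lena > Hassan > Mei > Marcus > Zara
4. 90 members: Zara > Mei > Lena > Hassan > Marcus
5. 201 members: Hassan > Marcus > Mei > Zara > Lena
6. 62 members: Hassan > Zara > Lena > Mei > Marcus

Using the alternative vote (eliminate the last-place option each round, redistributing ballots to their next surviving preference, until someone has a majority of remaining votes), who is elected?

Round 1: Zara 90, Lena 115, Marcus 203, Mei 88, Hassan 263. Eliminate Mei.
Round 2: Zara 90, Lena 115, Marcus 291, Hassan 263. Eliminate Zara.
Round 3: Lena 205, Marcus 291, Hassan 263. Eliminate Lena.
Round 4: Marcus 291, Hassan 468. Hassan has a majority.

Hassan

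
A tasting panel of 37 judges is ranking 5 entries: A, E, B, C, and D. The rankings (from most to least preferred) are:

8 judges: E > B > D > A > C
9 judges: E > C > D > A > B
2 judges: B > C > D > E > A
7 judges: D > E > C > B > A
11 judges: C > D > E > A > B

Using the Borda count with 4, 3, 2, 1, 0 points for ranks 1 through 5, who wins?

E

A: 8·1 + 9·1 + 2·0 + 7·0 + 11·1 = 28
E: 8·4 + 9·4 + 2·1 + 7·3 + 11·2 = 113
B: 8·3 + 9·0 + 2·4 + 7·1 + 11·0 = 39
C: 8·0 + 9·3 + 2·3 + 7·2 + 11·4 = 91
D: 8·2 + 9·2 + 2·2 + 7·4 + 11·3 = 99
E has the highest Borda score (113).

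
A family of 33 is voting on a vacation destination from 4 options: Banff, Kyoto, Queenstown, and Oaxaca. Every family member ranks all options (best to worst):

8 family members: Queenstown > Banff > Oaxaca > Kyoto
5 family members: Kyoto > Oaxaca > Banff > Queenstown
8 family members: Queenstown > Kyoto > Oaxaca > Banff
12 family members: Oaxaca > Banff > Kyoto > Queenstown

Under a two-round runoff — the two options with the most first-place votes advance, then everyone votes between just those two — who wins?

Oaxaca

Round 1 first-place votes: Banff 0, Kyoto 5, Queenstown 16, Oaxaca 12.
Queenstown and Oaxaca advance.
Runoff: Queenstown is preferred to Oaxaca by 16 voters; Oaxaca by 17.
Oaxaca wins the runoff.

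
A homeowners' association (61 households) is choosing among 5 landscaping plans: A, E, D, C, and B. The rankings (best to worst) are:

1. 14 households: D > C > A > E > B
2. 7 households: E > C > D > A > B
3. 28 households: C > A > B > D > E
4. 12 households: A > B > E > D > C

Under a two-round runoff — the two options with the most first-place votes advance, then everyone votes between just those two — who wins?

C

Round 1 first-place votes: A 12, E 7, D 14, C 28, B 0.
C and D advance.
Runoff: C is preferred to D by 35 voters; D by 26.
C wins the runoff.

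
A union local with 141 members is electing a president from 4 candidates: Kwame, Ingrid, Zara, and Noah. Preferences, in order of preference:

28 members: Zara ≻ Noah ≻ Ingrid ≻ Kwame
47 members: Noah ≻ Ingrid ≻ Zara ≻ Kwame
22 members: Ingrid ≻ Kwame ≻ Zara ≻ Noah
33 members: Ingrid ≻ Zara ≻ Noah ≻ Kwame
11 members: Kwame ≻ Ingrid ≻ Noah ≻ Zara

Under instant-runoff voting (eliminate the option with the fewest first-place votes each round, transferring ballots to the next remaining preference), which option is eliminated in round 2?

Zara

Round 1: Kwame 11, Ingrid 55, Zara 28, Noah 47. Eliminate Kwame.
Round 2: Ingrid 66, Zara 28, Noah 47. Eliminate Zara.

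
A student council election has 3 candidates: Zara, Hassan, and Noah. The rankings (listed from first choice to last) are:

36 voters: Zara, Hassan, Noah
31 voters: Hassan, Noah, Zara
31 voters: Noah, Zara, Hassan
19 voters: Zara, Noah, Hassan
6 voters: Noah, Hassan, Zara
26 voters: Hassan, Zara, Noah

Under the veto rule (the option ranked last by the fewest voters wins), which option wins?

Zara

Last-place votes: Zara 37, Hassan 50, Noah 62.
Zara is ranked last by the fewest voters, so Zara wins.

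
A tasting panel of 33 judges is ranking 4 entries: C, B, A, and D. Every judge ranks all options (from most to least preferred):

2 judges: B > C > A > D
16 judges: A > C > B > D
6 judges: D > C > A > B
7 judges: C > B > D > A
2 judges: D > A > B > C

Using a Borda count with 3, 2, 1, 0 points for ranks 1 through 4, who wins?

C: 2·2 + 16·2 + 6·2 + 7·3 + 2·0 = 69
B: 2·3 + 16·1 + 6·0 + 7·2 + 2·1 = 38
A: 2·1 + 16·3 + 6·1 + 7·0 + 2·2 = 60
D: 2·0 + 16·0 + 6·3 + 7·1 + 2·3 = 31
C has the highest Borda score (69).

C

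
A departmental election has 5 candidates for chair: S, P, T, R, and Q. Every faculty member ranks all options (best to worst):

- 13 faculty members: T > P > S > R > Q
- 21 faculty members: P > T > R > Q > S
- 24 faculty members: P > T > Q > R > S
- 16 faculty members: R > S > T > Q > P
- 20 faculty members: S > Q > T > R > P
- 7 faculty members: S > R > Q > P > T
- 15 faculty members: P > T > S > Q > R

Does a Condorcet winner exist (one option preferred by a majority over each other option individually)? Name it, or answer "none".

P vs S: 73–43 for P.
P vs T: 67–49 for P.
P vs R: 73–43 for P.
P vs Q: 73–43 for P.
P beats every other option head-to-head.

P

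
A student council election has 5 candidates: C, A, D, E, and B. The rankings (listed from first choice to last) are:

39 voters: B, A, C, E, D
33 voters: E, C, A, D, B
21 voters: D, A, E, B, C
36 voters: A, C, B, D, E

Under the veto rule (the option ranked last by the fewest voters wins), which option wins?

Last-place votes: C 21, A 0, D 39, E 36, B 33.
A is ranked last by the fewest voters, so A wins.

A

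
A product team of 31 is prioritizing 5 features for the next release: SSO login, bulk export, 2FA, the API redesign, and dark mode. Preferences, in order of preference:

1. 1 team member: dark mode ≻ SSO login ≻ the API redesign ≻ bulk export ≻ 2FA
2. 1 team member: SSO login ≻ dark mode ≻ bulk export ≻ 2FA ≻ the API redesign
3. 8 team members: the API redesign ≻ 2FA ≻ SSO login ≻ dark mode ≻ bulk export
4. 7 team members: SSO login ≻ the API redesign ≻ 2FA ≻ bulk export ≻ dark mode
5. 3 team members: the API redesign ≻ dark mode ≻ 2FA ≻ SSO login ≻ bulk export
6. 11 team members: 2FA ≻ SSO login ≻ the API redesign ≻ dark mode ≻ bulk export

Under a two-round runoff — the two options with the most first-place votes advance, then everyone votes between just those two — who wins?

the API redesign

Round 1 first-place votes: SSO login 8, bulk export 0, 2FA 11, the API redesign 11, dark mode 1.
2FA and the API redesign advance.
Runoff: 2FA is preferred to the API redesign by 12 voters; the API redesign by 19.
the API redesign wins the runoff.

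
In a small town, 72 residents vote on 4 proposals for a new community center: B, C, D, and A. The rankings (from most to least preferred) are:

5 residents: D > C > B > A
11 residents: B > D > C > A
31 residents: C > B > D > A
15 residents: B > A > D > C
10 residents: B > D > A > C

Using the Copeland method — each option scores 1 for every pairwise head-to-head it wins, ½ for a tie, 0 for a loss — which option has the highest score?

B: beats D and A; ties C → score 2.5.
C: beats A; ties B; loses to D → score 1.5.
D: beats C and A; loses to B → score 2.
A: loses to B, C, and D → score 0.
B has the best pairwise record.

B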